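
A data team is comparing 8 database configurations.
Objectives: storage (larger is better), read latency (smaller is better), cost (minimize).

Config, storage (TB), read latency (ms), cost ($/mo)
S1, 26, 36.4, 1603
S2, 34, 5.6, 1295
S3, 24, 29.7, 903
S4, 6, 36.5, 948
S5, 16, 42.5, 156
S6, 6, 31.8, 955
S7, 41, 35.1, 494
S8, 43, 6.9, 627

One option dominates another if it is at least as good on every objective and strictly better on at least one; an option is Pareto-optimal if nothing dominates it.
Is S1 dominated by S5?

S5 vs S1: S5 is worse on storage (16 vs 26), so it does not dominate S1.

No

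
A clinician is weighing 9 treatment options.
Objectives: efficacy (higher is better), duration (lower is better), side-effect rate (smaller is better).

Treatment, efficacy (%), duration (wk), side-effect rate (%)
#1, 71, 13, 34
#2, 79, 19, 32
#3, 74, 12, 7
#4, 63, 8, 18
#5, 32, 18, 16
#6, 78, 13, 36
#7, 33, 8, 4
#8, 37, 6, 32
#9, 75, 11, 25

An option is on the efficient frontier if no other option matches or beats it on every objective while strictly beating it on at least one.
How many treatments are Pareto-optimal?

#1: dominated by #3 (efficacy 74≥71, duration 12≤13, side-effect rate 7≤34).
#2: not dominated (best efficacy).
#3: not dominated.
#4: not dominated.
#5: dominated by #3 (efficacy 74≥32, duration 12≤18, side-effect rate 7≤16).
#6: not dominated.
#7: not dominated (best side-effect rate).
#8: not dominated (best duration).
#9: not dominated.
Pareto-optimal: #2, #3, #4, #6, #7, #8, #9 → 7.

7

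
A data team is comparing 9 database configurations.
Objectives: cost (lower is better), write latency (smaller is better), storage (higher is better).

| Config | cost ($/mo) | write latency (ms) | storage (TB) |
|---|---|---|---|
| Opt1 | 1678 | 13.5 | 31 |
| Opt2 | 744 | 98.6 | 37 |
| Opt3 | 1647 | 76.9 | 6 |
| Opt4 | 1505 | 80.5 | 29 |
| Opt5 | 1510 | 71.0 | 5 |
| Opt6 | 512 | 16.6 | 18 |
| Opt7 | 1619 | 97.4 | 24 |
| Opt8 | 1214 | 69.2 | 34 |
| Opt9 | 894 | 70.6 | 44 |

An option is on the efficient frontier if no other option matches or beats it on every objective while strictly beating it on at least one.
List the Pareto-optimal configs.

Opt1: not dominated (best write latency).
Opt2: not dominated.
Opt3: dominated by Opt6 (cost 512≤1647, write latency 16.6≤76.9, storage 18≥6).
Opt4: dominated by Opt8 (cost 1214≤1505, write latency 69.2≤80.5, storage 34≥29).
Opt5: dominated by Opt6 (cost 512≤1510, write latency 16.6≤71.0, storage 18≥5).
Opt6: not dominated (best cost).
Opt7: dominated by Opt4 (cost 1505≤1619, write latency 80.5≤97.4, storage 29≥24).
Opt8: not dominated.
Opt9: not dominated (best storage).

Opt1, Opt2, Opt6, Opt8, Opt9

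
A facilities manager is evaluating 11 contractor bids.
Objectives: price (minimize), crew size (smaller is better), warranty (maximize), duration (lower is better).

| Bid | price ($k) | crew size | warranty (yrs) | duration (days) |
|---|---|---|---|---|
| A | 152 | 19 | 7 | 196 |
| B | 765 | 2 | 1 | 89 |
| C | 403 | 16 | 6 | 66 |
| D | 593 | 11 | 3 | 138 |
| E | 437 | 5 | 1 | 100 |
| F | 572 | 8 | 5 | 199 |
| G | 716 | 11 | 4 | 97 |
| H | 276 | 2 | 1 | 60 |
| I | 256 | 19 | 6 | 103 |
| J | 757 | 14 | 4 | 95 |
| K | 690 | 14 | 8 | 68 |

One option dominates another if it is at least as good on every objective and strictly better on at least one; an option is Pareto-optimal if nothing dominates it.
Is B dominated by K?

No

K vs B: K is worse on crew size (14 vs 2), so it does not dominate B.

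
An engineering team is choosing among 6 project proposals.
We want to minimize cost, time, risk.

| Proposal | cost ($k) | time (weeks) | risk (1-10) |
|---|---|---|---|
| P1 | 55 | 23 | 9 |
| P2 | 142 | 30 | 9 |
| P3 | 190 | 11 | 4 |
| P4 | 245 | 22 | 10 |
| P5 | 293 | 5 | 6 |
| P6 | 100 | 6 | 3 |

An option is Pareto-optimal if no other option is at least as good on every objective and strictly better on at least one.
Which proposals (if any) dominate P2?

P1: cost 55≤142, time 23≤30, risk 9≤9 — dominates P2.
P6: cost 100≤142, time 6≤30, risk 3≤9 — dominates P2.
Others (P3, P4, P5) are each worse than P2 on at least one objective.

P1, P6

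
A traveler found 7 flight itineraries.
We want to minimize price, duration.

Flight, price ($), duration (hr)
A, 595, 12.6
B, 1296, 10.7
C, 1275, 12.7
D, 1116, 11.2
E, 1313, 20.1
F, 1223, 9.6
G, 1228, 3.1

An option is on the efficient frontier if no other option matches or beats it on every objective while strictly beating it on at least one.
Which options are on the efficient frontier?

A, D, F, G

A: not dominated (best price).
B: dominated by F (price 1223≤1296, duration 9.6≤10.7).
C: dominated by A (price 595≤1275, duration 12.6≤12.7).
D: not dominated.
E: dominated by A (price 595≤1313, duration 12.6≤20.1).
F: not dominated.
G: not dominated (best duration).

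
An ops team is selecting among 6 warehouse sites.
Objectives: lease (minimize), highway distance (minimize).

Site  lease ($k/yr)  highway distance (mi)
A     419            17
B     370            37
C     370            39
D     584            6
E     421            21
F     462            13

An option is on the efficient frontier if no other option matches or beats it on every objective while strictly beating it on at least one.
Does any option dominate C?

Yes

B vs C: lease 370≤370, highway distance 37≤39 — B is at least as good on every objective and strictly better on at least one, so B dominates C.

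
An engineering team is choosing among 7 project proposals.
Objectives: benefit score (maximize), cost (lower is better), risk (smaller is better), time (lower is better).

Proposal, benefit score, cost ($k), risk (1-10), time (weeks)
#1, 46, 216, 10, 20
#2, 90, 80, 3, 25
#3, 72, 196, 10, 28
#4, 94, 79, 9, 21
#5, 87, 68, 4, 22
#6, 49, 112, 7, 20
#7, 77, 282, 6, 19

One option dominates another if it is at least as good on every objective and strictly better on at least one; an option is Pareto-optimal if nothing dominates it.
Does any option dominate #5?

No

#1: worse on benefit score (46 vs 87).
#2: worse on cost (80 vs 68).
#3: worse on benefit score (72 vs 87).
#4: worse on cost (79 vs 68).
#6: worse on benefit score (49 vs 87).
#7: worse on benefit score (77 vs 87).
No option is at least as good as #5 on every objective and strictly better on one.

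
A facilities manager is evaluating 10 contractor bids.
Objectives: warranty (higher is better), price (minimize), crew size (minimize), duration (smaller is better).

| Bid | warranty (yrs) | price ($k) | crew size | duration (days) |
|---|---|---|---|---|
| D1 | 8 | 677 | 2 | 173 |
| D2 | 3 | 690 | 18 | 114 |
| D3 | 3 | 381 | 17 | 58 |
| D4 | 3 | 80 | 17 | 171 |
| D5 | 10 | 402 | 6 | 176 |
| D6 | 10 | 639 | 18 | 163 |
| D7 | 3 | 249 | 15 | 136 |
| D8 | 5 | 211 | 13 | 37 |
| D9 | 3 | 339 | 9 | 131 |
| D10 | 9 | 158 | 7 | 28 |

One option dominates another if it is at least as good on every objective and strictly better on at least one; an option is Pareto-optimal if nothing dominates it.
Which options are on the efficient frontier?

D1, D4, D5, D6, D10

D1: not dominated (best crew size).
D2: dominated by D3 (warranty 3≥3, price 381≤690, crew size 17≤18, duration 58≤114).
D3: dominated by D8 (warranty 5≥3, price 211≤381, crew size 13≤17, duration 37≤58).
D4: not dominated (best price).
D5: not dominated.
D6: not dominated.
D7: dominated by D8 (warranty 5≥3, price 211≤249, crew size 13≤15, duration 37≤136).
D8: dominated by D10 (warranty 9≥5, price 158≤211, crew size 7≤13, duration 28≤37).
D9: dominated by D10 (warranty 9≥3, price 158≤339, crew size 7≤9, duration 28≤131).
D10: not dominated (best duration).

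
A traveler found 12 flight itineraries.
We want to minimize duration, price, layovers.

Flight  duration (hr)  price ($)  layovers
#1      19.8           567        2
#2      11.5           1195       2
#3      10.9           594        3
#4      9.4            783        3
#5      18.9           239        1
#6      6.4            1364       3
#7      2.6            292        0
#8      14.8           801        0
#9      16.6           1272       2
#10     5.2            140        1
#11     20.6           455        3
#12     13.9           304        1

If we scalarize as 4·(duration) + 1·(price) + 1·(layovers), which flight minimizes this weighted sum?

#1: 4·19.8 + 1·567 + 1·2 = 648.2
#2: 4·11.5 + 1·1195 + 1·2 = 1243.0
#3: 4·10.9 + 1·594 + 1·3 = 640.6
#4: 4·9.4 + 1·783 + 1·3 = 823.6
#5: 4·18.9 + 1·239 + 1·1 = 315.6
#6: 4·6.4 + 1·1364 + 1·3 = 1392.6
#7: 4·2.6 + 1·292 + 1·0 = 302.4
#8: 4·14.8 + 1·801 + 1·0 = 860.2
#9: 4·16.6 + 1·1272 + 1·2 = 1340.4
#10: 4·5.2 + 1·140 + 1·1 = 161.8
#11: 4·20.6 + 1·455 + 1·3 = 540.4
#12: 4·13.9 + 1·304 + 1·1 = 360.6
Lowest: #10 at 161.8.

#10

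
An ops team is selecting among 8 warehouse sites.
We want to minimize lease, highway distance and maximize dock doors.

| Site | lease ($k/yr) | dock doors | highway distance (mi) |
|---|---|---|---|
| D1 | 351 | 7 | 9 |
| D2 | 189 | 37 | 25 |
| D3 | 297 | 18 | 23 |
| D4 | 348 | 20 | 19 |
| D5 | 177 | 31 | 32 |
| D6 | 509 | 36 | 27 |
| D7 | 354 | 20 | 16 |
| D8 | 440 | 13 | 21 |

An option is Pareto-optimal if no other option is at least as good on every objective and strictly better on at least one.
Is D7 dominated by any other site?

No

D1: worse on dock doors (7 vs 20).
D2: worse on highway distance (25 vs 16).
D3: worse on dock doors (18 vs 20).
D4: worse on highway distance (19 vs 16).
D5: worse on highway distance (32 vs 16).
D6: worse on lease (509 vs 354).
D8: worse on lease (440 vs 354).
No option is at least as good as D7 on every objective and strictly better on one.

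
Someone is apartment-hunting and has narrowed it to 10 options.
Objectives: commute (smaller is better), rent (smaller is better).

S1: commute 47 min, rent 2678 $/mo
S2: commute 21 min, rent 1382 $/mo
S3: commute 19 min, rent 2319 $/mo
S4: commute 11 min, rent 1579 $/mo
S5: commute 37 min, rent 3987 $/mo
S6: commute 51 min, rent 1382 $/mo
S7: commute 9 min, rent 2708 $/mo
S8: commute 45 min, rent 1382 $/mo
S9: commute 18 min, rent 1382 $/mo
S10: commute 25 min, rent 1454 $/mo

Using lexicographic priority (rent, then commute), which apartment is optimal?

S9

First minimize rent: best is 1382, kept {S2, S6, S8, S9}.
Then minimize commute: best is 18, kept {S9}.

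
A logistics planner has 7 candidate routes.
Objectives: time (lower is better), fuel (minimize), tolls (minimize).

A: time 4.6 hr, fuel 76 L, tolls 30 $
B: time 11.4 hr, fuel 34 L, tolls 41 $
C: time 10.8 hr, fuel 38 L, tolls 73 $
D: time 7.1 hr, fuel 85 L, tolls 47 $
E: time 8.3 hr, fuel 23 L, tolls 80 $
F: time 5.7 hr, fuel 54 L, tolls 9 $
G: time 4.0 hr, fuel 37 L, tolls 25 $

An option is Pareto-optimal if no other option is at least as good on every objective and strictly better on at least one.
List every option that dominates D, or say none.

A: time 4.6≤7.1, fuel 76≤85, tolls 30≤47 — dominates D.
F: time 5.7≤7.1, fuel 54≤85, tolls 9≤47 — dominates D.
G: time 4.0≤7.1, fuel 37≤85, tolls 25≤47 — dominates D.
Others (B, C, E) are each worse than D on at least one objective.

A, F, G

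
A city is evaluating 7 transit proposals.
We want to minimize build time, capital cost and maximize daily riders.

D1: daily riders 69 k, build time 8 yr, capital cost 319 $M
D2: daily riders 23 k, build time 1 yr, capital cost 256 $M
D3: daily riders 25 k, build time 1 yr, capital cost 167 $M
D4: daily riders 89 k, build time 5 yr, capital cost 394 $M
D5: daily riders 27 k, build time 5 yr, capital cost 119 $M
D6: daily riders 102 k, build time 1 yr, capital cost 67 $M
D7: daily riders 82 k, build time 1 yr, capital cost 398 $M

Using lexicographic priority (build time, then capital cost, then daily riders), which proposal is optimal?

First minimize build time: best is 1, kept {D2, D3, D6, D7}.
Then minimize capital cost: best is 67, kept {D6}.

D6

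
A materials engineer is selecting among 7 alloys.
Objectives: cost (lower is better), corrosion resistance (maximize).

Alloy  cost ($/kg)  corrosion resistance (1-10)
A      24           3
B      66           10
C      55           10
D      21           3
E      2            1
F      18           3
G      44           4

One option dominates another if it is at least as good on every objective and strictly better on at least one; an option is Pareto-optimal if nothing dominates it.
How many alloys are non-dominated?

A: dominated by D (cost 21≤24, corrosion resistance 3≥3).
B: dominated by C (cost 55≤66, corrosion resistance 10≥10).
C: not dominated.
D: dominated by F (cost 18≤21, corrosion resistance 3≥3).
E: not dominated (best cost).
F: not dominated.
G: not dominated.
Pareto-optimal: C, E, F, G → 4.

4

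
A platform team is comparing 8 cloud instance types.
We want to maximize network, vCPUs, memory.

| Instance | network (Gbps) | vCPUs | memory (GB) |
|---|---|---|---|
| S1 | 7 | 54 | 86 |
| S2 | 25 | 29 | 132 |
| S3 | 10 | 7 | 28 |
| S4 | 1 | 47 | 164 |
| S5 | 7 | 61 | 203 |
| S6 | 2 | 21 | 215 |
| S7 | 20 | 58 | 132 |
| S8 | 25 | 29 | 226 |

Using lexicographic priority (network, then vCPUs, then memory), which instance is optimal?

First maximize network: best is 25, kept {S2, S8}.
Then maximize vCPUs: best is 29, kept {S2, S8}.
Then maximize memory: best is 226, kept {S8}.

S8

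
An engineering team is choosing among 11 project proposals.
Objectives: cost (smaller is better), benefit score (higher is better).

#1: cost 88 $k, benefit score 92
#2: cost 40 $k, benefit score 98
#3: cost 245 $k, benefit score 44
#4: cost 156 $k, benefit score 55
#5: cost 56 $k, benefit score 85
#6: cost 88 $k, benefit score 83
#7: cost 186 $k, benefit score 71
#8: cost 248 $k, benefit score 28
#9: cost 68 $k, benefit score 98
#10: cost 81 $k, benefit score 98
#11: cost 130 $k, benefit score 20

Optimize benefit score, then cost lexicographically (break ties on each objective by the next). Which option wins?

#2

First maximize benefit score: best is 98, kept {#2, #9, #10}.
Then minimize cost: best is 40, kept {#2}.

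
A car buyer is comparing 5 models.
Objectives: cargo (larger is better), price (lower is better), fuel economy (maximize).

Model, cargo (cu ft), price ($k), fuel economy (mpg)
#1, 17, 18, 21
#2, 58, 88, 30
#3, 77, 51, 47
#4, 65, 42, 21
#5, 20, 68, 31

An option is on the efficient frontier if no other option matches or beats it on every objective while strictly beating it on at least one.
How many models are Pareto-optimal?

3

#1: not dominated (best price).
#2: dominated by #3 (cargo 77≥58, price 51≤88, fuel economy 47≥30).
#3: not dominated (best cargo).
#4: not dominated.
#5: dominated by #3 (cargo 77≥20, price 51≤68, fuel economy 47≥31).
Pareto-optimal: #1, #3, #4 → 3.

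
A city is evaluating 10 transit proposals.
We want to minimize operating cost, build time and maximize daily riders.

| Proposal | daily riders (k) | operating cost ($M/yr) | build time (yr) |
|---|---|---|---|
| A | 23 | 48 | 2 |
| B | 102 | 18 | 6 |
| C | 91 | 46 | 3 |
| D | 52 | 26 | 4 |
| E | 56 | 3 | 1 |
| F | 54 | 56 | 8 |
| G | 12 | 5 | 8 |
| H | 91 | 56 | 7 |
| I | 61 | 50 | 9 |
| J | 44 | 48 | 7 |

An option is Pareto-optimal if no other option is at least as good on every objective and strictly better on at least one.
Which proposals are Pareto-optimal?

A: dominated by E (daily riders 56≥23, operating cost 3≤48, build time 1≤2).
B: not dominated (best daily riders).
C: not dominated.
D: dominated by E (daily riders 56≥52, operating cost 3≤26, build time 1≤4).
E: not dominated (best operating cost).
F: dominated by B (daily riders 102≥54, operating cost 18≤56, build time 6≤8).
G: dominated by E (daily riders 56≥12, operating cost 3≤5, build time 1≤8).
H: dominated by B (daily riders 102≥91, operating cost 18≤56, build time 6≤7).
I: dominated by B (daily riders 102≥61, operating cost 18≤50, build time 6≤9).
J: dominated by B (daily riders 102≥44, operating cost 18≤48, build time 6≤7).

B, C, E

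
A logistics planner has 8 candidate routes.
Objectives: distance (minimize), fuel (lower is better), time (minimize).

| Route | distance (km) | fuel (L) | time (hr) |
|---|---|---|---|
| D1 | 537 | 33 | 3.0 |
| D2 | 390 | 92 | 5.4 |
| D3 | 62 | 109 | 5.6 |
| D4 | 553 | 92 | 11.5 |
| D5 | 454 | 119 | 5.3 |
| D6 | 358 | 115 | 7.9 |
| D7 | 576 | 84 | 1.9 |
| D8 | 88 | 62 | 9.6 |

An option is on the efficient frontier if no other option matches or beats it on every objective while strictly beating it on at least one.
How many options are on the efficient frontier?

6

D1: not dominated (best fuel).
D2: not dominated.
D3: not dominated (best distance).
D4: dominated by D1 (distance 537≤553, fuel 33≤92, time 3.0≤11.5).
D5: not dominated.
D6: dominated by D3 (distance 62≤358, fuel 109≤115, time 5.6≤7.9).
D7: not dominated (best time).
D8: not dominated.
Pareto-optimal: D1, D2, D3, D5, D7, D8 → 6.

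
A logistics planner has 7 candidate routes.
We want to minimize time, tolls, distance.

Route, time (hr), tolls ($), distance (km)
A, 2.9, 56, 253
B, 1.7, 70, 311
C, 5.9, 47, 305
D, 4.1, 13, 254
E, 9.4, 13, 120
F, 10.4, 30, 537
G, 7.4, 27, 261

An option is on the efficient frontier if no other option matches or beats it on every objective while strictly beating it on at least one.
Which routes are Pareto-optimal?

A, B, D, E

A: not dominated.
B: not dominated (best time).
C: dominated by D (time 4.1≤5.9, tolls 13≤47, distance 254≤305).
D: not dominated.
E: not dominated (best distance).
F: dominated by D (time 4.1≤10.4, tolls 13≤30, distance 254≤537).
G: dominated by D (time 4.1≤7.4, tolls 13≤27, distance 254≤261).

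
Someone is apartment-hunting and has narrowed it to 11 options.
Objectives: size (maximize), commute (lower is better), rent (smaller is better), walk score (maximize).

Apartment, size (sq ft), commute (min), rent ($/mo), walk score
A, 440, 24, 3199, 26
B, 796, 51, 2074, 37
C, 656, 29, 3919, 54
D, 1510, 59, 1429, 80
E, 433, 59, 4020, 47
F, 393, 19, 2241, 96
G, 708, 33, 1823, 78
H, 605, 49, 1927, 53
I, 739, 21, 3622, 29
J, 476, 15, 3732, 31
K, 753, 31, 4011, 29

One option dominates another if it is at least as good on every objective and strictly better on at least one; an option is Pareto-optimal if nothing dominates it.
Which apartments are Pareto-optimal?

A, B, C, D, F, G, I, J, K

A: not dominated.
B: not dominated.
C: not dominated.
D: not dominated (best size).
E: dominated by C (size 656≥433, commute 29≤59, rent 3919≤4020, walk score 54≥47).
F: not dominated (best walk score).
G: not dominated.
H: dominated by G (size 708≥605, commute 33≤49, rent 1823≤1927, walk score 78≥53).
I: not dominated.
J: not dominated (best commute).
K: not dominated.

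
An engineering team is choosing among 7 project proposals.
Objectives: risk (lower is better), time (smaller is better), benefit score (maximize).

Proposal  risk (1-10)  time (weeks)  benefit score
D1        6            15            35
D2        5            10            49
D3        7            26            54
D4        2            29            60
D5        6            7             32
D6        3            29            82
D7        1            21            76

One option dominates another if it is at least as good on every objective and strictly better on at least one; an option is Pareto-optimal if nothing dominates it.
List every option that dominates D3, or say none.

D7

D7: risk 1≤7, time 21≤26, benefit score 76≥54 — dominates D3.
Others (D1, D2, D4, D5, D6) are each worse than D3 on at least one objective.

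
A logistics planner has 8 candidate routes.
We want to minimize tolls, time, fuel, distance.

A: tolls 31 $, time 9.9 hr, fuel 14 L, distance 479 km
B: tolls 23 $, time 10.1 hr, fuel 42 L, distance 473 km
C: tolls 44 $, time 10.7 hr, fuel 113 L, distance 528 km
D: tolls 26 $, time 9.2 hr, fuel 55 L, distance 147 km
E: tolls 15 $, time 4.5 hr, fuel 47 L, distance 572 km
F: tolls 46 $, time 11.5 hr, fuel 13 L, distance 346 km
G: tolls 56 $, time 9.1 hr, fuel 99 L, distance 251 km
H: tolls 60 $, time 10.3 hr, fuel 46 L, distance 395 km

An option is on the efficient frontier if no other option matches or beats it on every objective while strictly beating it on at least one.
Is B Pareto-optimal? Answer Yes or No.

A: worse on tolls (31 vs 23).
C: worse on tolls (44 vs 23).
D: worse on tolls (26 vs 23).
E: worse on fuel (47 vs 42).
F: worse on tolls (46 vs 23).
G: worse on tolls (56 vs 23).
H: worse on tolls (60 vs 23).
No option is at least as good as B on every objective and strictly better on one.

Yes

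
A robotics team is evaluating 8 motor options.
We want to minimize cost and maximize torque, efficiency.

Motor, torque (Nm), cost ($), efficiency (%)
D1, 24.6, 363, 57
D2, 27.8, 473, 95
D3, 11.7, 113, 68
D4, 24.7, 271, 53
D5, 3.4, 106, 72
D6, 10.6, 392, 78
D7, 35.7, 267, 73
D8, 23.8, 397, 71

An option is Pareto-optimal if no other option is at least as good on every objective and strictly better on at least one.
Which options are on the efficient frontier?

D1: dominated by D7 (torque 35.7≥24.6, cost 267≤363, efficiency 73≥57).
D2: not dominated (best efficiency).
D3: not dominated.
D4: dominated by D7 (torque 35.7≥24.7, cost 267≤271, efficiency 73≥53).
D5: not dominated (best cost).
D6: not dominated.
D7: not dominated (best torque).
D8: dominated by D7 (torque 35.7≥23.8, cost 267≤397, efficiency 73≥71).

D2, D3, D5, D6, D7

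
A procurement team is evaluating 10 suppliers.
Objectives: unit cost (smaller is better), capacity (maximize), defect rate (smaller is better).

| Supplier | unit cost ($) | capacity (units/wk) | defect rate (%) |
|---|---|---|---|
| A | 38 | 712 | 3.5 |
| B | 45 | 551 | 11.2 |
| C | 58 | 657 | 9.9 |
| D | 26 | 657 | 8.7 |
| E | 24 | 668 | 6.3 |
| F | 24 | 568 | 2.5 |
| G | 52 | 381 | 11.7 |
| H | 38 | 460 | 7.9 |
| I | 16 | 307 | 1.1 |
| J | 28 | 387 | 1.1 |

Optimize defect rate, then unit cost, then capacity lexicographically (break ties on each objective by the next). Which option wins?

I

First minimize defect rate: best is 1.1, kept {I, J}.
Then minimize unit cost: best is 16, kept {I}.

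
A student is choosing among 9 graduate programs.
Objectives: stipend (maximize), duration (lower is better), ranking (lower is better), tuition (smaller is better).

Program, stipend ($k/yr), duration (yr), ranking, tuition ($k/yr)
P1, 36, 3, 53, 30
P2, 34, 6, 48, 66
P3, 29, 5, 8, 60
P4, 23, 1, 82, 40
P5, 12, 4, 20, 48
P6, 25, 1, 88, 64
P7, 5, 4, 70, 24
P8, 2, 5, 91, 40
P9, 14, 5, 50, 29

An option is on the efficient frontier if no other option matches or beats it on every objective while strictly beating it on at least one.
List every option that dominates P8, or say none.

P1, P4, P7, P9

P1: stipend 36≥2, duration 3≤5, ranking 53≤91, tuition 30≤40 — dominates P8.
P4: stipend 23≥2, duration 1≤5, ranking 82≤91, tuition 40≤40 — dominates P8.
P7: stipend 5≥2, duration 4≤5, ranking 70≤91, tuition 24≤40 — dominates P8.
P9: stipend 14≥2, duration 5≤5, ranking 50≤91, tuition 29≤40 — dominates P8.
Others (P2, P3, P5, P6) are each worse than P8 on at least one objective.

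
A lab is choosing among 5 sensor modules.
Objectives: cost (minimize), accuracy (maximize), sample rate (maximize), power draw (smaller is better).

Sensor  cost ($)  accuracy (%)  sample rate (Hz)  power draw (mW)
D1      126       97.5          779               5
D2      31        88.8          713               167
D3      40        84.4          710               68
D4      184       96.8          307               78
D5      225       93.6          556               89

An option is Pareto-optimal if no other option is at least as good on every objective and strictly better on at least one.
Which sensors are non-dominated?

D1: not dominated (best accuracy).
D2: not dominated (best cost).
D3: not dominated.
D4: dominated by D1 (cost 126≤184, accuracy 97.5≥96.8, sample rate 779≥307, power draw 5≤78).
D5: dominated by D1 (cost 126≤225, accuracy 97.5≥93.6, sample rate 779≥556, power draw 5≤89).

D1, D2, D3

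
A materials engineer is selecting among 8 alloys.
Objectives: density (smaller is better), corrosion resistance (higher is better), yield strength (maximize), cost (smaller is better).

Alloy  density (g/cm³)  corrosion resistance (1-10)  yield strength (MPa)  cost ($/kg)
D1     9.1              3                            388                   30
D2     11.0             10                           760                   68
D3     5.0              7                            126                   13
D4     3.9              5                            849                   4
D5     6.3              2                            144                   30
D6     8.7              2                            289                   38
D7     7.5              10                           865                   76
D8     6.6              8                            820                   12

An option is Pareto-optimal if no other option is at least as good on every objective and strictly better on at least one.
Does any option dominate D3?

No

D1: worse on density (9.1 vs 5.0).
D2: worse on density (11.0 vs 5.0).
D4: worse on corrosion resistance (5 vs 7).
D5: worse on density (6.3 vs 5.0).
D6: worse on density (8.7 vs 5.0).
D7: worse on density (7.5 vs 5.0).
D8: worse on density (6.6 vs 5.0).
No option is at least as good as D3 on every objective and strictly better on one.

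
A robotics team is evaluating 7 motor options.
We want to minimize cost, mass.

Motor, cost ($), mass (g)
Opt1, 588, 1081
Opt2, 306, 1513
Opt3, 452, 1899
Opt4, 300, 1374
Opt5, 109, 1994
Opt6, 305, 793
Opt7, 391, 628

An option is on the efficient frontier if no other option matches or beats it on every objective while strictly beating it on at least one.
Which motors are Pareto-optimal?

Opt1: dominated by Opt6 (cost 305≤588, mass 793≤1081).
Opt2: dominated by Opt4 (cost 300≤306, mass 1374≤1513).
Opt3: dominated by Opt2 (cost 306≤452, mass 1513≤1899).
Opt4: not dominated.
Opt5: not dominated (best cost).
Opt6: not dominated.
Opt7: not dominated (best mass).

Opt4, Opt5, Opt6, Opt7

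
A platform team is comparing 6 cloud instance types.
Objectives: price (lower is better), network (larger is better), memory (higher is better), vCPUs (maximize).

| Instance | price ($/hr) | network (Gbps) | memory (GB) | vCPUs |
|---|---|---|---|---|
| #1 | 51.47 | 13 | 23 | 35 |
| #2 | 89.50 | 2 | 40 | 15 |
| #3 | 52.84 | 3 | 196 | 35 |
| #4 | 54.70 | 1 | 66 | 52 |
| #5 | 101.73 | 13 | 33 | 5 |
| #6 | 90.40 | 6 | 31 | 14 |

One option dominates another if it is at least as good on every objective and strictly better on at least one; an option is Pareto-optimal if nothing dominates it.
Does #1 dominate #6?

No

#1 vs #6: #1 is worse on memory (23 vs 31), so it does not dominate #6.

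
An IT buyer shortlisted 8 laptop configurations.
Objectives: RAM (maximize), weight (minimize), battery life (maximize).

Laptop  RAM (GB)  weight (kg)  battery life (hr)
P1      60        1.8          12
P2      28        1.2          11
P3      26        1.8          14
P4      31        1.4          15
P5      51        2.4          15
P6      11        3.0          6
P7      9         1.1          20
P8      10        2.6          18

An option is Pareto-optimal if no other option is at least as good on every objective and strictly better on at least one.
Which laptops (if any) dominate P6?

P1, P2, P3, P4, P5

P1: RAM 60≥11, weight 1.8≤3.0, battery life 12≥6 — dominates P6.
P2: RAM 28≥11, weight 1.2≤3.0, battery life 11≥6 — dominates P6.
P3: RAM 26≥11, weight 1.8≤3.0, battery life 14≥6 — dominates P6.
P4: RAM 31≥11, weight 1.4≤3.0, battery life 15≥6 — dominates P6.
P5: RAM 51≥11, weight 2.4≤3.0, battery life 15≥6 — dominates P6.
Others (P7, P8) are each worse than P6 on at least one objective.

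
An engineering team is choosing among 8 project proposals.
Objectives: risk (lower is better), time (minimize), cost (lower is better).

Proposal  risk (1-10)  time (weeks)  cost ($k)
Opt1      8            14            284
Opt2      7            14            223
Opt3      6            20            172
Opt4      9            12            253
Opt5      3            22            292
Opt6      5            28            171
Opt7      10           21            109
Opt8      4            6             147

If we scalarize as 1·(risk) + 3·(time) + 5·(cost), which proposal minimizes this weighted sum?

Opt7

Opt1: 1·8 + 3·14 + 5·284 = 1470
Opt2: 1·7 + 3·14 + 5·223 = 1164
Opt3: 1·6 + 3·20 + 5·172 = 926
Opt4: 1·9 + 3·12 + 5·253 = 1310
Opt5: 1·3 + 3·22 + 5·292 = 1529
Opt6: 1·5 + 3·28 + 5·171 = 944
Opt7: 1·10 + 3·21 + 5·109 = 618
Opt8: 1·4 + 3·6 + 5·147 = 757
Lowest: Opt7 at 618.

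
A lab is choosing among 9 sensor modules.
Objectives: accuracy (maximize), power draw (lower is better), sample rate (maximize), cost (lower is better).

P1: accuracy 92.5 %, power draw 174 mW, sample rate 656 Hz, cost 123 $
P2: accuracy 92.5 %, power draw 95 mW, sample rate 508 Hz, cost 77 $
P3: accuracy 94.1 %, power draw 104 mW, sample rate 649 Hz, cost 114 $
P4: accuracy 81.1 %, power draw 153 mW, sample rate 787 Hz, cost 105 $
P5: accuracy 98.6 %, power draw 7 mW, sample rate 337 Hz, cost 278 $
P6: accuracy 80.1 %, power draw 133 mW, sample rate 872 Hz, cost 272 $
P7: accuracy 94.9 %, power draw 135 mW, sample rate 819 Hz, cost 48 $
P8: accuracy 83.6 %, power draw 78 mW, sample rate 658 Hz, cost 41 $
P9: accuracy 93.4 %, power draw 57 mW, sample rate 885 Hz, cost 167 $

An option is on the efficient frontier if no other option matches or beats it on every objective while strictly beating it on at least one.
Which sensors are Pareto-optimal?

P1: dominated by P7 (accuracy 94.9≥92.5, power draw 135≤174, sample rate 819≥656, cost 48≤123).
P2: not dominated.
P3: not dominated.
P4: dominated by P7 (accuracy 94.9≥81.1, power draw 135≤153, sample rate 819≥787, cost 48≤105).
P5: not dominated (best accuracy).
P6: dominated by P9 (accuracy 93.4≥80.1, power draw 57≤133, sample rate 885≥872, cost 167≤272).
P7: not dominated.
P8: not dominated (best cost).
P9: not dominated (best sample rate).

P2, P3, P5, P7, P8, P9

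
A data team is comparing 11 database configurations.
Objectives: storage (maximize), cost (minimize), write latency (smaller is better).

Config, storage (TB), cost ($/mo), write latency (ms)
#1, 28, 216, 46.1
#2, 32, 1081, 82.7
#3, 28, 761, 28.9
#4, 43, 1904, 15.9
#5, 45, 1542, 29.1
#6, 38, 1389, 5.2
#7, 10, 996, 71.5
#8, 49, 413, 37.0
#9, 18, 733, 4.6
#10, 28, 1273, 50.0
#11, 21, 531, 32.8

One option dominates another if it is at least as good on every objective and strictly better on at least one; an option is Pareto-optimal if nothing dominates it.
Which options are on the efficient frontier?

#1: not dominated (best cost).
#2: dominated by #8 (storage 49≥32, cost 413≤1081, write latency 37.0≤82.7).
#3: not dominated.
#4: not dominated.
#5: not dominated.
#6: not dominated.
#7: dominated by #1 (storage 28≥10, cost 216≤996, write latency 46.1≤71.5).
#8: not dominated (best storage).
#9: not dominated (best write latency).
#10: dominated by #1 (storage 28≥28, cost 216≤1273, write latency 46.1≤50.0).
#11: not dominated.

#1, #3, #4, #5, #6, #8, #9, #11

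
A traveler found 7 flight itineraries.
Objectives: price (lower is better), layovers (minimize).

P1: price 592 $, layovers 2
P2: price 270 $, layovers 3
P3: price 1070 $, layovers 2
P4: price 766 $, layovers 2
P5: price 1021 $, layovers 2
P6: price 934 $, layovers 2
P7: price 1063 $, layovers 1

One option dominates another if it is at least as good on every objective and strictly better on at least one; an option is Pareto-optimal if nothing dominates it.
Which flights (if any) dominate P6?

P1: price 592≤934, layovers 2≤2 — dominates P6.
P4: price 766≤934, layovers 2≤2 — dominates P6.
Others (P2, P3, P5, P7) are each worse than P6 on at least one objective.

P1, P4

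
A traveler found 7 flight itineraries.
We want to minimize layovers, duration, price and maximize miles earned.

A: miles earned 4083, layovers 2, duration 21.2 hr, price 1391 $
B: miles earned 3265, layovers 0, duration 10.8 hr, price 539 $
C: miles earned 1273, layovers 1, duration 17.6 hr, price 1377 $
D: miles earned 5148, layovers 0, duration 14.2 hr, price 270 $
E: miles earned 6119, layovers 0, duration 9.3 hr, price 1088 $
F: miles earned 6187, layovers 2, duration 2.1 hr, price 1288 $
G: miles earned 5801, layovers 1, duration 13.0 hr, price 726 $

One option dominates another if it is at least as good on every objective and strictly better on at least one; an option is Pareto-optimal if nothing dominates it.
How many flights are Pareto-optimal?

5

A: dominated by D (miles earned 5148≥4083, layovers 0≤2, duration 14.2≤21.2, price 270≤1391).
B: not dominated.
C: dominated by B (miles earned 3265≥1273, layovers 0≤1, duration 10.8≤17.6, price 539≤1377).
D: not dominated (best price).
E: not dominated.
F: not dominated (best miles earned).
G: not dominated.
Pareto-optimal: B, D, E, F, G → 5.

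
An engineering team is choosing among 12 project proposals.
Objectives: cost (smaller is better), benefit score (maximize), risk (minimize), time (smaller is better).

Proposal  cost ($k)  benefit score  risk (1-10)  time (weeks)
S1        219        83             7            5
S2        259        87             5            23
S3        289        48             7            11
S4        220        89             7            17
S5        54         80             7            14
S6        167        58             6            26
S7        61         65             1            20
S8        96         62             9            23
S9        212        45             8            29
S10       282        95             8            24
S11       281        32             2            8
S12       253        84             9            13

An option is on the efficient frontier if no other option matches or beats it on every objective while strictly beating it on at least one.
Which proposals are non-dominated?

S1, S2, S4, S5, S7, S10, S11, S12

S1: not dominated (best time).
S2: not dominated.
S3: dominated by S1 (cost 219≤289, benefit score 83≥48, risk 7≤7, time 5≤11).
S4: not dominated.
S5: not dominated (best cost).
S6: dominated by S7 (cost 61≤167, benefit score 65≥58, risk 1≤6, time 20≤26).
S7: not dominated (best risk).
S8: dominated by S5 (cost 54≤96, benefit score 80≥62, risk 7≤9, time 14≤23).
S9: dominated by S5 (cost 54≤212, benefit score 80≥45, risk 7≤8, time 14≤29).
S10: not dominated (best benefit score).
S11: not dominated.
S12: not dominated.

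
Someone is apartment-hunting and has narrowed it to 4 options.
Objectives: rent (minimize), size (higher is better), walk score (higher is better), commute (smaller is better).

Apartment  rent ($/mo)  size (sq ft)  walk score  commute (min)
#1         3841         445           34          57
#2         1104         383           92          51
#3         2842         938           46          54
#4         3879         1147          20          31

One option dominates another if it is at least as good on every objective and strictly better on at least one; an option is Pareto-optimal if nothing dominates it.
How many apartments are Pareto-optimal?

#1: dominated by #3 (rent 2842≤3841, size 938≥445, walk score 46≥34, commute 54≤57).
#2: not dominated (best rent).
#3: not dominated.
#4: not dominated (best size).
Pareto-optimal: #2, #3, #4 → 3.

3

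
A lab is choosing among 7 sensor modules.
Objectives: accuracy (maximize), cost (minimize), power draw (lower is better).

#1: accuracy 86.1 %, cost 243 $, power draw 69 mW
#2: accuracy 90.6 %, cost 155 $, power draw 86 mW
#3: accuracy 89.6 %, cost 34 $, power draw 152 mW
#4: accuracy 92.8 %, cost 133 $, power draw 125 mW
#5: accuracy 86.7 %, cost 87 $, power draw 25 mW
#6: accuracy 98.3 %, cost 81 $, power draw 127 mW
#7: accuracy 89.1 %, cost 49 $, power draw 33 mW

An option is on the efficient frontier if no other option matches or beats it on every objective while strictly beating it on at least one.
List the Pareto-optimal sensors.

#1: dominated by #5 (accuracy 86.7≥86.1, cost 87≤243, power draw 25≤69).
#2: not dominated.
#3: not dominated (best cost).
#4: not dominated.
#5: not dominated (best power draw).
#6: not dominated (best accuracy).
#7: not dominated.

#2, #3, #4, #5, #6, #7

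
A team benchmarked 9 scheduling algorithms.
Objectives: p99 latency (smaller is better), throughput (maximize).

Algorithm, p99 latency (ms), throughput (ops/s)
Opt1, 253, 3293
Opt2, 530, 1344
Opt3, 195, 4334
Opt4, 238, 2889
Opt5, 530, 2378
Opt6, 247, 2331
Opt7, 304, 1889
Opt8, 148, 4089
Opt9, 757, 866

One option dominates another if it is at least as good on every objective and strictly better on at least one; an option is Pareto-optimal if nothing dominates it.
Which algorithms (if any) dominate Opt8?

Opt1: worse on p99 latency (253 vs 148).
Opt2: worse on p99 latency (530 vs 148).
Opt3: worse on p99 latency (195 vs 148).
Opt4: worse on p99 latency (238 vs 148).
Opt5: worse on p99 latency (530 vs 148).
Opt6: worse on p99 latency (247 vs 148).
Opt7: worse on p99 latency (304 vs 148).
Opt9: worse on p99 latency (757 vs 148).
No option dominates Opt8.

none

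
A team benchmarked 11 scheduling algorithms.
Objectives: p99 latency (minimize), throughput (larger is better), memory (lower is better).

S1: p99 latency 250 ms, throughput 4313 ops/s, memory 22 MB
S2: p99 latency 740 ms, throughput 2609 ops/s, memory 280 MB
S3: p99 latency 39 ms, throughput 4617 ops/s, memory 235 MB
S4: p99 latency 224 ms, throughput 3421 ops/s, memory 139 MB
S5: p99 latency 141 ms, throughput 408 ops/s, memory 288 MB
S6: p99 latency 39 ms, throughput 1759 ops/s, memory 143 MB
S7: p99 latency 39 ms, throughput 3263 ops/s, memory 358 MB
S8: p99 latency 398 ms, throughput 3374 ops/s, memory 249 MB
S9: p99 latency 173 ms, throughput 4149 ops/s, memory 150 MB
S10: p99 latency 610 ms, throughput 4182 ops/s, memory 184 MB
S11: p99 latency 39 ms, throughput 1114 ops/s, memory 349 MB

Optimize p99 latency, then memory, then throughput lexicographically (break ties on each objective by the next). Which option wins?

S6

First minimize p99 latency: best is 39, kept {S3, S6, S7, S11}.
Then minimize memory: best is 143, kept {S6}.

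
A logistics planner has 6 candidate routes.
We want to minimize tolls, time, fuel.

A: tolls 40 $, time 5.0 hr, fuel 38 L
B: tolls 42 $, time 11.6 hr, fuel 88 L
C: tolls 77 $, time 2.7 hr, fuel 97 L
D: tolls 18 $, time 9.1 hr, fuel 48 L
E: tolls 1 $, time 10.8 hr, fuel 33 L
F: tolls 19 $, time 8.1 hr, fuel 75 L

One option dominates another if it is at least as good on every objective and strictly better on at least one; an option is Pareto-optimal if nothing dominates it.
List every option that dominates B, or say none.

A, D, E, F

A: tolls 40≤42, time 5.0≤11.6, fuel 38≤88 — dominates B.
D: tolls 18≤42, time 9.1≤11.6, fuel 48≤88 — dominates B.
E: tolls 1≤42, time 10.8≤11.6, fuel 33≤88 — dominates B.
F: tolls 19≤42, time 8.1≤11.6, fuel 75≤88 — dominates B.
Others (C) are each worse than B on at least one objective.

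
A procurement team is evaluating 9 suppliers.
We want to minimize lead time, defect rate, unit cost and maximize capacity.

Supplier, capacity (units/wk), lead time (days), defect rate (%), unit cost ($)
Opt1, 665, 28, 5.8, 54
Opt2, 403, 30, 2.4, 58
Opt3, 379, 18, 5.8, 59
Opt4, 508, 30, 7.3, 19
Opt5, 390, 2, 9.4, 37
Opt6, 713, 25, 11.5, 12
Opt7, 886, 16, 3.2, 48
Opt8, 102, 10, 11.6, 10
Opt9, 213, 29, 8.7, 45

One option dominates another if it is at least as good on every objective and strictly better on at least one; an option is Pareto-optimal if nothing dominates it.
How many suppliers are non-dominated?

Opt1: dominated by Opt7 (capacity 886≥665, lead time 16≤28, defect rate 3.2≤5.8, unit cost 48≤54).
Opt2: not dominated (best defect rate).
Opt3: dominated by Opt7 (capacity 886≥379, lead time 16≤18, defect rate 3.2≤5.8, unit cost 48≤59).
Opt4: not dominated.
Opt5: not dominated (best lead time).
Opt6: not dominated.
Opt7: not dominated (best capacity).
Opt8: not dominated (best unit cost).
Opt9: not dominated.
Pareto-optimal: Opt2, Opt4, Opt5, Opt6, Opt7, Opt8, Opt9 → 7.

7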